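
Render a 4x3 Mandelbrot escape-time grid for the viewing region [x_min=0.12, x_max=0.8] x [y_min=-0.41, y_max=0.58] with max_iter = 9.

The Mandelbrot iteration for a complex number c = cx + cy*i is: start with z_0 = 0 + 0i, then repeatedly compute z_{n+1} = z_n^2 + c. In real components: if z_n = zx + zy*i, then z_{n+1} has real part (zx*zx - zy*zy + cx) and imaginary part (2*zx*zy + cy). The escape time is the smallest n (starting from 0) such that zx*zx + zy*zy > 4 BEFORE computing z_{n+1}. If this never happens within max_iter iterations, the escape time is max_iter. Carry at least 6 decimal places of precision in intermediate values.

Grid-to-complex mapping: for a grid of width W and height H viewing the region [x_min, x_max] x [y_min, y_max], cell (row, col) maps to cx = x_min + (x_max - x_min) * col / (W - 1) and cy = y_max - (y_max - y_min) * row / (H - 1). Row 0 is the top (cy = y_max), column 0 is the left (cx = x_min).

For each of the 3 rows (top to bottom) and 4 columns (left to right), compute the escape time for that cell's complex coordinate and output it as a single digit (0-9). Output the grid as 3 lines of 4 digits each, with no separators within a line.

(row=0, col=0): c = 0.1200 + 0.5800i → escape time 9
(row=0, col=1): c = 0.3467 + 0.5800i → escape time 9
(row=0, col=2): c = 0.5733 + 0.5800i → escape time 3
(row=0, col=3): c = 0.8000 + 0.5800i → escape time 3
(row=1, col=0): c = 0.1200 + 0.0850i → escape time 9
(row=1, col=1): c = 0.3467 + 0.0850i → escape time 9
(row=1, col=2): c = 0.5733 + 0.0850i → escape time 4
(row=1, col=3): c = 0.8000 + 0.0850i → escape time 3
(row=2, col=0): c = 0.1200 + -0.4100i → escape time 9
(row=2, col=1): c = 0.3467 + -0.4100i → escape time 9
(row=2, col=2): c = 0.5733 + -0.4100i → escape time 4
(row=2, col=3): c = 0.8000 + -0.4100i → escape time 3

Answer: 9933
9943
9943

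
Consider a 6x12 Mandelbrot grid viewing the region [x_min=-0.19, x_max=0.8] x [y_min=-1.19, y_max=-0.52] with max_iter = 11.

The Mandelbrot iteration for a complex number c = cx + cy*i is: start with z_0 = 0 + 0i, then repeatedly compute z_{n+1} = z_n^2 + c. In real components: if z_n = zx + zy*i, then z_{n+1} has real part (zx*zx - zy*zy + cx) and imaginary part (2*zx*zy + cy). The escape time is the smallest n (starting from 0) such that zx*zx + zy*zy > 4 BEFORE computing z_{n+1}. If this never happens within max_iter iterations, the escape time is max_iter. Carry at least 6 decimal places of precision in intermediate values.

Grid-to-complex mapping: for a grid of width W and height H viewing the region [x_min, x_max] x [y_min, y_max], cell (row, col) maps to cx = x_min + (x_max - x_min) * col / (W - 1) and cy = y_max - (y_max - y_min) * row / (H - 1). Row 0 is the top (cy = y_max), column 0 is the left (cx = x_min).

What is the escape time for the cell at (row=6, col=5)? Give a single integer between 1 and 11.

Answer: 2

Derivation:
z_0 = 0 + 0i, c = 0.8000 + -0.8855i
Iter 1: z = 0.8000 + -0.8855i, |z|^2 = 1.4240
Iter 2: z = 0.6560 + -2.3022i, |z|^2 = 5.7303
Escaped at iteration 2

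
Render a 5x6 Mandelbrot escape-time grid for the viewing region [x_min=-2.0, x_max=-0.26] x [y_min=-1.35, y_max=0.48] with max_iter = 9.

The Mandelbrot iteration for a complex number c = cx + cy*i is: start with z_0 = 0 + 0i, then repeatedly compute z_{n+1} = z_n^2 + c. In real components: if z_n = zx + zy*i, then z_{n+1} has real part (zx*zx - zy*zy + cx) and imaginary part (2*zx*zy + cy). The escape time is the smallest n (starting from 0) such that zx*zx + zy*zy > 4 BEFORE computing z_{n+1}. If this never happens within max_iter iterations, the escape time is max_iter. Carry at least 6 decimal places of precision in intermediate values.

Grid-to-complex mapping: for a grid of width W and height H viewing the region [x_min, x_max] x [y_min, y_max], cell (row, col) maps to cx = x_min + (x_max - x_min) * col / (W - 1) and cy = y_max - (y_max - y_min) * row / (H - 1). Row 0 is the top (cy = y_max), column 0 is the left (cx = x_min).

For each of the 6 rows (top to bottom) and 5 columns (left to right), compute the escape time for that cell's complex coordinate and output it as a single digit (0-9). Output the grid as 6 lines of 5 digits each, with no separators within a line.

(row=0, col=0): c = -2.0000 + 0.4800i → escape time 1
(row=0, col=1): c = -1.5650 + 0.4800i → escape time 3
(row=0, col=2): c = -1.1300 + 0.4800i → escape time 5
(row=0, col=3): c = -0.6950 + 0.4800i → escape time 9
(row=0, col=4): c = -0.2600 + 0.4800i → escape time 9
(row=1, col=0): c = -2.0000 + 0.1140i → escape time 1
(row=1, col=1): c = -1.5650 + 0.1140i → escape time 6
(row=1, col=2): c = -1.1300 + 0.1140i → escape time 9
(row=1, col=3): c = -0.6950 + 0.1140i → escape time 9
(row=1, col=4): c = -0.2600 + 0.1140i → escape time 9
(row=2, col=0): c = -2.0000 + -0.2520i → escape time 1
(row=2, col=1): c = -1.5650 + -0.2520i → escape time 5
(row=2, col=2): c = -1.1300 + -0.2520i → escape time 9
(row=2, col=3): c = -0.6950 + -0.2520i → escape time 9
(row=2, col=4): c = -0.2600 + -0.2520i → escape time 9
(row=3, col=0): c = -2.0000 + -0.6180i → escape time 1
(row=3, col=1): c = -1.5650 + -0.6180i → escape time 3
(row=3, col=2): c = -1.1300 + -0.6180i → escape time 4
(row=3, col=3): c = -0.6950 + -0.6180i → escape time 6
(row=3, col=4): c = -0.2600 + -0.6180i → escape time 9
(row=4, col=0): c = -2.0000 + -0.9840i → escape time 1
(row=4, col=1): c = -1.5650 + -0.9840i → escape time 2
(row=4, col=2): c = -1.1300 + -0.9840i → escape time 3
(row=4, col=3): c = -0.6950 + -0.9840i → escape time 4
(row=4, col=4): c = -0.2600 + -0.9840i → escape time 6
(row=5, col=0): c = -2.0000 + -1.3500i → escape time 1
(row=5, col=1): c = -1.5650 + -1.3500i → escape time 1
(row=5, col=2): c = -1.1300 + -1.3500i → escape time 2
(row=5, col=3): c = -0.6950 + -1.3500i → escape time 2
(row=5, col=4): c = -0.2600 + -1.3500i → escape time 2

Answer: 13599
16999
15999
13469
12346
11222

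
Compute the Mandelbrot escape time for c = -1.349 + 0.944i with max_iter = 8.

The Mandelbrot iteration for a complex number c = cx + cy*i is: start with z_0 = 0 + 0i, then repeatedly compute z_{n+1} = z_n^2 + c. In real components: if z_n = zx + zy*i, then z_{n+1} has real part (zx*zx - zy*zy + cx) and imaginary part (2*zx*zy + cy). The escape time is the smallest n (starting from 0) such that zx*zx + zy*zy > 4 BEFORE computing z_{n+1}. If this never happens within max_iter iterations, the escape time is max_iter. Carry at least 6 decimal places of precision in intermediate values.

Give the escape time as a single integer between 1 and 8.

Answer: 3

Derivation:
z_0 = 0 + 0i, c = -1.3490 + 0.9440i
Iter 1: z = -1.3490 + 0.9440i, |z|^2 = 2.7109
Iter 2: z = -0.4203 + -1.6029i, |z|^2 = 2.7460
Iter 3: z = -3.7416 + 2.2915i, |z|^2 = 19.2510
Escaped at iteration 3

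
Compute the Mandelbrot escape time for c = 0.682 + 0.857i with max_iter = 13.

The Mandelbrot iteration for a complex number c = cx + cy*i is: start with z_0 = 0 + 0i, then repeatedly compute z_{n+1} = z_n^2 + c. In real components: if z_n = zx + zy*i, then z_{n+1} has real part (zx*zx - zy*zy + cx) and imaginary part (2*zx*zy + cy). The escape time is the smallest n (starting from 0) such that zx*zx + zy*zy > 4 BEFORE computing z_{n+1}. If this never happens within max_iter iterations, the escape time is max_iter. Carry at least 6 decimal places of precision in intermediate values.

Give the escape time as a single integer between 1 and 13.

z_0 = 0 + 0i, c = 0.6820 + 0.8570i
Iter 1: z = 0.6820 + 0.8570i, |z|^2 = 1.1996
Iter 2: z = 0.4127 + 2.0259i, |z|^2 = 4.2748
Escaped at iteration 2

Answer: 2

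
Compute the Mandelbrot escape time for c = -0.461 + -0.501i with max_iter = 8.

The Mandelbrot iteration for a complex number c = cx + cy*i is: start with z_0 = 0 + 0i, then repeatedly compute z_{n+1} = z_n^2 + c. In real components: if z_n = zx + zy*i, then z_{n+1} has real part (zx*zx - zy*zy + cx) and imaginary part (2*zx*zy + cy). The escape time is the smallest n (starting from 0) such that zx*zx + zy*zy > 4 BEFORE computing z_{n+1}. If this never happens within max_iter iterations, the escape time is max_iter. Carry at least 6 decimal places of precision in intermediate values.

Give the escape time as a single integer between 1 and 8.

z_0 = 0 + 0i, c = -0.4610 + -0.5010i
Iter 1: z = -0.4610 + -0.5010i, |z|^2 = 0.4635
Iter 2: z = -0.4995 + -0.0391i, |z|^2 = 0.2510
Iter 3: z = -0.2130 + -0.4620i, |z|^2 = 0.2588
Iter 4: z = -0.6290 + -0.3042i, |z|^2 = 0.4882
Iter 5: z = -0.1578 + -0.1184i, |z|^2 = 0.0389
Iter 6: z = -0.4501 + -0.4636i, |z|^2 = 0.4175
Iter 7: z = -0.4734 + -0.0836i, |z|^2 = 0.2311

Answer: 8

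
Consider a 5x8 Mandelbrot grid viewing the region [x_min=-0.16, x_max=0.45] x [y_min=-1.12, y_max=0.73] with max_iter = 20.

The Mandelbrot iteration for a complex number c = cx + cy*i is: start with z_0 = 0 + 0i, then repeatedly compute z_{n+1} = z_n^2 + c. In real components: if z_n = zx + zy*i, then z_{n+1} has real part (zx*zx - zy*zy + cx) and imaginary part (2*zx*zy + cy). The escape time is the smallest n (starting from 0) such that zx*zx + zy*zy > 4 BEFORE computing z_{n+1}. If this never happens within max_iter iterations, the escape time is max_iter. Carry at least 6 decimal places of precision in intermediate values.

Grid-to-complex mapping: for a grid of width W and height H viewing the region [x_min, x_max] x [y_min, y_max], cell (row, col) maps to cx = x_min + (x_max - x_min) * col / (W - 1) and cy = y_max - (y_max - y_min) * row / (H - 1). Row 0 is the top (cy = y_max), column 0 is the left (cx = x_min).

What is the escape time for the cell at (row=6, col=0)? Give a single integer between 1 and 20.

z_0 = 0 + 0i, c = -0.1600 + -0.8557i
Iter 1: z = -0.1600 + -0.8557i, |z|^2 = 0.7578
Iter 2: z = -0.8666 + -0.5819i, |z|^2 = 1.0897
Iter 3: z = 0.2525 + 0.1529i, |z|^2 = 0.0871
Iter 4: z = -0.1196 + -0.7785i, |z|^2 = 0.6204
Iter 5: z = -0.7518 + -0.6695i, |z|^2 = 1.0134
Iter 6: z = -0.0430 + 0.1509i, |z|^2 = 0.0246
Iter 7: z = -0.1809 + -0.8687i, |z|^2 = 0.7873
Iter 8: z = -0.8819 + -0.5414i, |z|^2 = 1.0708
Iter 9: z = 0.3246 + 0.0992i, |z|^2 = 0.1152
Iter 10: z = -0.0645 + -0.7913i, |z|^2 = 0.6303
Iter 11: z = -0.7820 + -0.7537i, |z|^2 = 1.1796
Iter 12: z = -0.1165 + 0.3231i, |z|^2 = 0.1180
Iter 13: z = -0.2508 + -0.9310i, |z|^2 = 0.9297
Iter 14: z = -0.9638 + -0.3887i, |z|^2 = 1.0800
Iter 15: z = 0.6179 + -0.1065i, |z|^2 = 0.3931
Iter 16: z = 0.2105 + -0.9873i, |z|^2 = 1.0190
Iter 17: z = -1.0904 + -1.2713i, |z|^2 = 2.8052
Iter 18: z = -0.5871 + 1.9167i, |z|^2 = 4.0186
Escaped at iteration 18

Answer: 18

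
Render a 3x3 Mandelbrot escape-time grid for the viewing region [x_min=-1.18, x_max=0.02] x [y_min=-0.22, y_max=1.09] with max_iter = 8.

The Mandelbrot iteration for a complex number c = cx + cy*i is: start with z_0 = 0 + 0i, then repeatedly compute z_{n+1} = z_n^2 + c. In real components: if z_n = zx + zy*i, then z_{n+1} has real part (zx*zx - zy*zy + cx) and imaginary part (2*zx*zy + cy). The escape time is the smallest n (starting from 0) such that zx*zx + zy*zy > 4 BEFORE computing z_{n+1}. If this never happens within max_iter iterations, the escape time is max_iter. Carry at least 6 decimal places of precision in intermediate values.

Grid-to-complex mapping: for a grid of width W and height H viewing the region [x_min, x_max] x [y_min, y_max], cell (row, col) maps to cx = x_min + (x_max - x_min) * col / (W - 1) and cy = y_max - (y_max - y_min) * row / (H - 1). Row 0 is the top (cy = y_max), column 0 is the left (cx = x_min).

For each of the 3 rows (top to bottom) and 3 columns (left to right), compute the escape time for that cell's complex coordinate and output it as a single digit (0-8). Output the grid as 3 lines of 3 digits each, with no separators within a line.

(row=0, col=0): c = -1.1800 + 1.0900i → escape time 3
(row=0, col=1): c = -0.5800 + 1.0900i → escape time 3
(row=0, col=2): c = 0.0200 + 1.0900i → escape time 4
(row=1, col=0): c = -1.1800 + 0.4350i → escape time 6
(row=1, col=1): c = -0.5800 + 0.4350i → escape time 8
(row=1, col=2): c = 0.0200 + 0.4350i → escape time 8
(row=2, col=0): c = -1.1800 + -0.2200i → escape time 8
(row=2, col=1): c = -0.5800 + -0.2200i → escape time 8
(row=2, col=2): c = 0.0200 + -0.2200i → escape time 8

Answer: 334
688
888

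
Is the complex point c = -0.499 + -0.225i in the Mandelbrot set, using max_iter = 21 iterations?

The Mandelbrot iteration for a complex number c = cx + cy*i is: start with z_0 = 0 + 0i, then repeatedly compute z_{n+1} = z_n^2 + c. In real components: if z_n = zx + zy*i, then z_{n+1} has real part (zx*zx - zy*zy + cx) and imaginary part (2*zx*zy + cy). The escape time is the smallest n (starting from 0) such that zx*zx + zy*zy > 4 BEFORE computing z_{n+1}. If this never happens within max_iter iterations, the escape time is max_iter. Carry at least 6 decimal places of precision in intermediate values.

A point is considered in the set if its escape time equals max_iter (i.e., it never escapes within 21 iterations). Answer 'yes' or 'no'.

z_0 = 0 + 0i, c = -0.4990 + -0.2250i
Iter 1: z = -0.4990 + -0.2250i, |z|^2 = 0.2996
Iter 2: z = -0.3006 + -0.0005i, |z|^2 = 0.0904
Iter 3: z = -0.4086 + -0.2247i, |z|^2 = 0.2175
Iter 4: z = -0.3825 + -0.0413i, |z|^2 = 0.1480
Iter 5: z = -0.3544 + -0.1934i, |z|^2 = 0.1630
Iter 6: z = -0.4108 + -0.0879i, |z|^2 = 0.1765
Iter 7: z = -0.3380 + -0.1527i, |z|^2 = 0.1376
Iter 8: z = -0.4081 + -0.1218i, |z|^2 = 0.1814
Iter 9: z = -0.3473 + -0.1256i, |z|^2 = 0.1364
Iter 10: z = -0.3942 + -0.1377i, |z|^2 = 0.1744
Iter 11: z = -0.3626 + -0.1164i, |z|^2 = 0.1450
Iter 12: z = -0.3811 + -0.1406i, |z|^2 = 0.1650
Iter 13: z = -0.3735 + -0.1179i, |z|^2 = 0.1534
Iter 14: z = -0.3734 + -0.1370i, |z|^2 = 0.1581
Iter 15: z = -0.3784 + -0.1227i, |z|^2 = 0.1582
Iter 16: z = -0.3709 + -0.1321i, |z|^2 = 0.1550
Iter 17: z = -0.3789 + -0.1270i, |z|^2 = 0.1597
Iter 18: z = -0.3716 + -0.1288i, |z|^2 = 0.1546
Iter 19: z = -0.3775 + -0.1293i, |z|^2 = 0.1592
Iter 20: z = -0.3732 + -0.1274i, |z|^2 = 0.1555
Did not escape in 21 iterations → in set

Answer: yes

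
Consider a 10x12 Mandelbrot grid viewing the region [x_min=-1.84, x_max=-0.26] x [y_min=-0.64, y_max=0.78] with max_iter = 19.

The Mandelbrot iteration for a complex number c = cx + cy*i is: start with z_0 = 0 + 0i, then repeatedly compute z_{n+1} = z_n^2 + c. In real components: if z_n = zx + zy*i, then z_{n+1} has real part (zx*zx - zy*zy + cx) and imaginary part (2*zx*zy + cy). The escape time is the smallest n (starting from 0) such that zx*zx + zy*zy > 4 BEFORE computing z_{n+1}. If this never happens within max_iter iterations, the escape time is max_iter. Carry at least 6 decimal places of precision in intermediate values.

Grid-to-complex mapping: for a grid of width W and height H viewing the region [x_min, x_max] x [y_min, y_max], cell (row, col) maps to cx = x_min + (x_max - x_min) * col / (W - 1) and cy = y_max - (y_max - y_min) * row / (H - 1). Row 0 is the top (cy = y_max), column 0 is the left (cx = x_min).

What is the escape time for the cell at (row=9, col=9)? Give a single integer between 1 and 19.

Answer: 19

Derivation:
z_0 = 0 + 0i, c = -0.2600 + -0.3818i
Iter 1: z = -0.2600 + -0.3818i, |z|^2 = 0.2134
Iter 2: z = -0.3382 + -0.1833i, |z|^2 = 0.1480
Iter 3: z = -0.1792 + -0.2579i, |z|^2 = 0.0986
Iter 4: z = -0.2944 + -0.2894i, |z|^2 = 0.1704
Iter 5: z = -0.2571 + -0.2114i, |z|^2 = 0.1108
Iter 6: z = -0.2386 + -0.2731i, |z|^2 = 0.1315
Iter 7: z = -0.2776 + -0.2515i, |z|^2 = 0.1403
Iter 8: z = -0.2462 + -0.2422i, |z|^2 = 0.1192
Iter 9: z = -0.2581 + -0.2626i, |z|^2 = 0.1355
Iter 10: z = -0.2624 + -0.2463i, |z|^2 = 0.1295
Iter 11: z = -0.2518 + -0.2526i, |z|^2 = 0.1272
Iter 12: z = -0.2604 + -0.2546i, |z|^2 = 0.1326
Iter 13: z = -0.2570 + -0.2492i, |z|^2 = 0.1282
Iter 14: z = -0.2561 + -0.2537i, |z|^2 = 0.1299
Iter 15: z = -0.2588 + -0.2519i, |z|^2 = 0.1304
Iter 16: z = -0.2565 + -0.2514i, |z|^2 = 0.1290
Iter 17: z = -0.2574 + -0.2528i, |z|^2 = 0.1302
Iter 18: z = -0.2577 + -0.2516i, |z|^2 = 0.1297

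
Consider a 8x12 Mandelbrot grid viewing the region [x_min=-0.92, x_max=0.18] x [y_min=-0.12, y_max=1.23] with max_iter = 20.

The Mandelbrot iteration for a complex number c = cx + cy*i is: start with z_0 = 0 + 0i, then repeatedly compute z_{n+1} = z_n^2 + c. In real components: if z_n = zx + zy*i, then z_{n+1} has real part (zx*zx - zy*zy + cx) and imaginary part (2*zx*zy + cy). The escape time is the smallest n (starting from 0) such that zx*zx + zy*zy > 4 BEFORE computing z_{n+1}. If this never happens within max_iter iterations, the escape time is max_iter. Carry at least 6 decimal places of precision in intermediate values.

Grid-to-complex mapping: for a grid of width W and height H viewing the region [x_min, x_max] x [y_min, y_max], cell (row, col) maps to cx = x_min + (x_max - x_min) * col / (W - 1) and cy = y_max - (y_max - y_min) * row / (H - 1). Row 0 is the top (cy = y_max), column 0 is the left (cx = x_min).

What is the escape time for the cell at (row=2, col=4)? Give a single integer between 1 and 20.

Answer: 5

Derivation:
z_0 = 0 + 0i, c = -0.2914 + 0.9845i
Iter 1: z = -0.2914 + 0.9845i, |z|^2 = 1.0543
Iter 2: z = -1.1758 + 0.4107i, |z|^2 = 1.5512
Iter 3: z = 0.9225 + 0.0187i, |z|^2 = 0.8513
Iter 4: z = 0.5592 + 1.0191i, |z|^2 = 1.3512
Iter 5: z = -1.0173 + 2.1243i, |z|^2 = 5.5474
Escaped at iteration 5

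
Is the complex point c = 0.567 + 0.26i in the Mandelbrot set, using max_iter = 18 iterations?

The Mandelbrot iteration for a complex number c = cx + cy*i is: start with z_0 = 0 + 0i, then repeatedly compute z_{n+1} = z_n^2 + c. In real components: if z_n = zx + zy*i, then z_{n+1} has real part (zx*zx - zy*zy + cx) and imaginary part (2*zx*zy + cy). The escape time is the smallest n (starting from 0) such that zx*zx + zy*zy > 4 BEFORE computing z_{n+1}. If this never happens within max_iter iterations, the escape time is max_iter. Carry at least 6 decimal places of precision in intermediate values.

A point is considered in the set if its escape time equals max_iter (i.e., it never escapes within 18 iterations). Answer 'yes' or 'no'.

Answer: no

Derivation:
z_0 = 0 + 0i, c = 0.5670 + 0.2600i
Iter 1: z = 0.5670 + 0.2600i, |z|^2 = 0.3891
Iter 2: z = 0.8209 + 0.5548i, |z|^2 = 0.9817
Iter 3: z = 0.9330 + 1.1709i, |z|^2 = 2.2416
Iter 4: z = 0.0664 + 2.4450i, |z|^2 = 5.9823
Escaped at iteration 4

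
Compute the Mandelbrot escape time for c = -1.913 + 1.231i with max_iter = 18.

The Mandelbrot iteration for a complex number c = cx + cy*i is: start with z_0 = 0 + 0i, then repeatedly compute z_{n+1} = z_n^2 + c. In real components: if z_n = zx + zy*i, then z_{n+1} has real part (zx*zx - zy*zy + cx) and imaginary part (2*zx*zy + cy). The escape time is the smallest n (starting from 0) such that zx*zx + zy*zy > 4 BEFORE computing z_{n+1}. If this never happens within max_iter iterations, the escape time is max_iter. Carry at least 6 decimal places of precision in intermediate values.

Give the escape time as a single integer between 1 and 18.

Answer: 1

Derivation:
z_0 = 0 + 0i, c = -1.9130 + 1.2310i
Iter 1: z = -1.9130 + 1.2310i, |z|^2 = 5.1749
Escaped at iteration 1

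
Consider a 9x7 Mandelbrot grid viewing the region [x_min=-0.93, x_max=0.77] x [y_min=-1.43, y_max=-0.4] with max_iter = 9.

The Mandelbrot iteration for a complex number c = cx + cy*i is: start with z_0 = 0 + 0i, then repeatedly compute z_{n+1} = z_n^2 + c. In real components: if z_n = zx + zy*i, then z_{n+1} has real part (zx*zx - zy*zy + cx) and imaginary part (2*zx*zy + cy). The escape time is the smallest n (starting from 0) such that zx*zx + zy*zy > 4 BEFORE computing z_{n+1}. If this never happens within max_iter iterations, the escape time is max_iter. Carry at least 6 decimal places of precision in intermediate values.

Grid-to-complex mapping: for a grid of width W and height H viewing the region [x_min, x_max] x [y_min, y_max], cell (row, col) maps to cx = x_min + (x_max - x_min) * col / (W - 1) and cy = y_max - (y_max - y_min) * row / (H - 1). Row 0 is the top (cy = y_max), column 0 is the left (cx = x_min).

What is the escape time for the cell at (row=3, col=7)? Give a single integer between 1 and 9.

Answer: 3

Derivation:
z_0 = 0 + 0i, c = 0.5575 + -0.9150i
Iter 1: z = 0.5575 + -0.9150i, |z|^2 = 1.1480
Iter 2: z = 0.0311 + -1.9352i, |z|^2 = 3.7461
Iter 3: z = -3.1866 + -1.0353i, |z|^2 = 11.2265
Escaped at iteration 3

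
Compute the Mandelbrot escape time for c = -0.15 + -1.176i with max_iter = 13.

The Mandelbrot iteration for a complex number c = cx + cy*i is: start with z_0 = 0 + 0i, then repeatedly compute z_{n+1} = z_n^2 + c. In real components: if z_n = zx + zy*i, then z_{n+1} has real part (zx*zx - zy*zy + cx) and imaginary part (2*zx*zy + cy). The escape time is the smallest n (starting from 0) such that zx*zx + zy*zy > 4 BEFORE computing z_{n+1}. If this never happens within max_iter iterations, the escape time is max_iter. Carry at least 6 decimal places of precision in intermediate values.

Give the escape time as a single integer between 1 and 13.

Answer: 4

Derivation:
z_0 = 0 + 0i, c = -0.1500 + -1.1760i
Iter 1: z = -0.1500 + -1.1760i, |z|^2 = 1.4055
Iter 2: z = -1.5105 + -0.8232i, |z|^2 = 2.9592
Iter 3: z = 1.4539 + 1.3108i, |z|^2 = 3.8321
Iter 4: z = 0.2454 + 2.6356i, |z|^2 = 7.0068
Escaped at iteration 4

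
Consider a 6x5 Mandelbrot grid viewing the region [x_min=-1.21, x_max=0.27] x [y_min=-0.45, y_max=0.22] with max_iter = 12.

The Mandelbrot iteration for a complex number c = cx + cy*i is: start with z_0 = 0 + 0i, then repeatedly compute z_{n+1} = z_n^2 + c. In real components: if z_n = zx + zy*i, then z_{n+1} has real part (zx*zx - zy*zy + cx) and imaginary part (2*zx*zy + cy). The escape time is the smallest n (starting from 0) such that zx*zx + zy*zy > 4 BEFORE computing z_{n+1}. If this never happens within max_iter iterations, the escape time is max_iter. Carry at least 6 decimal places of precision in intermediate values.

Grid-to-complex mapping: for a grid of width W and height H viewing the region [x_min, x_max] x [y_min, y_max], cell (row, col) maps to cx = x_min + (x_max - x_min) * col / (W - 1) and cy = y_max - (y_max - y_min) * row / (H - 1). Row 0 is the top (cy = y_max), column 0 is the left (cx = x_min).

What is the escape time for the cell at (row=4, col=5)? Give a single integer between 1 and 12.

z_0 = 0 + 0i, c = 0.2700 + -0.4500i
Iter 1: z = 0.2700 + -0.4500i, |z|^2 = 0.2754
Iter 2: z = 0.1404 + -0.6930i, |z|^2 = 0.5000
Iter 3: z = -0.1905 + -0.6446i, |z|^2 = 0.4518
Iter 4: z = -0.1092 + -0.2044i, |z|^2 = 0.0537
Iter 5: z = 0.2402 + -0.4054i, |z|^2 = 0.2220
Iter 6: z = 0.1634 + -0.6447i, |z|^2 = 0.4423
Iter 7: z = -0.1190 + -0.6606i, |z|^2 = 0.4506
Iter 8: z = -0.1523 + -0.2928i, |z|^2 = 0.1089
Iter 9: z = 0.2074 + -0.3608i, |z|^2 = 0.1732
Iter 10: z = 0.1828 + -0.5997i, |z|^2 = 0.3931
Iter 11: z = -0.0562 + -0.6693i, |z|^2 = 0.4511

Answer: 12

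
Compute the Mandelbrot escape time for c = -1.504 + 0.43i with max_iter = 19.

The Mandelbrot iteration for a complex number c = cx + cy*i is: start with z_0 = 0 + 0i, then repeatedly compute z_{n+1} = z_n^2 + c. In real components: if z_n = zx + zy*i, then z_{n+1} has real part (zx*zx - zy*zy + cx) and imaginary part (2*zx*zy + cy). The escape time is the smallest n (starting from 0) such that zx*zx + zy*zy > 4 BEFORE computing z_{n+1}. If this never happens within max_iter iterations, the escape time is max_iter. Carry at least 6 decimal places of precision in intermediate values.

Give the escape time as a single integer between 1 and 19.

z_0 = 0 + 0i, c = -1.5040 + 0.4300i
Iter 1: z = -1.5040 + 0.4300i, |z|^2 = 2.4469
Iter 2: z = 0.5731 + -0.8634i, |z|^2 = 1.0740
Iter 3: z = -1.9211 + -0.5597i, |z|^2 = 4.0038
Escaped at iteration 3

Answer: 3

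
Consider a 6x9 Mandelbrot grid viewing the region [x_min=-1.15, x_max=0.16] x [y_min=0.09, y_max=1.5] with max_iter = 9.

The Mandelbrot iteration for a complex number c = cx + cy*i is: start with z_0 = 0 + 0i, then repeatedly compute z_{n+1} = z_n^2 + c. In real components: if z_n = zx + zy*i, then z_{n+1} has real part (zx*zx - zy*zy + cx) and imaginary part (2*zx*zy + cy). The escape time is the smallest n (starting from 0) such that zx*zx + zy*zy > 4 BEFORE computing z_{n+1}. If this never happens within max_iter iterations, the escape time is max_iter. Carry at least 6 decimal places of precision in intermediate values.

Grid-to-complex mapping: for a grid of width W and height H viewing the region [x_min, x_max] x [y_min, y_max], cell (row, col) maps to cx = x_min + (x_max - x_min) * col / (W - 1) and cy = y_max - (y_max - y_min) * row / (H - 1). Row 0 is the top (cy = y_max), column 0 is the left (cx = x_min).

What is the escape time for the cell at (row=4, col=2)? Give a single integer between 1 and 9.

Answer: 4

Derivation:
z_0 = 0 + 0i, c = -0.6260 + 0.7950i
Iter 1: z = -0.6260 + 0.7950i, |z|^2 = 1.0239
Iter 2: z = -0.8661 + -0.2003i, |z|^2 = 0.7904
Iter 3: z = 0.0841 + 1.1420i, |z|^2 = 1.3113
Iter 4: z = -1.9232 + 0.9870i, |z|^2 = 4.6730
Escaped at iteration 4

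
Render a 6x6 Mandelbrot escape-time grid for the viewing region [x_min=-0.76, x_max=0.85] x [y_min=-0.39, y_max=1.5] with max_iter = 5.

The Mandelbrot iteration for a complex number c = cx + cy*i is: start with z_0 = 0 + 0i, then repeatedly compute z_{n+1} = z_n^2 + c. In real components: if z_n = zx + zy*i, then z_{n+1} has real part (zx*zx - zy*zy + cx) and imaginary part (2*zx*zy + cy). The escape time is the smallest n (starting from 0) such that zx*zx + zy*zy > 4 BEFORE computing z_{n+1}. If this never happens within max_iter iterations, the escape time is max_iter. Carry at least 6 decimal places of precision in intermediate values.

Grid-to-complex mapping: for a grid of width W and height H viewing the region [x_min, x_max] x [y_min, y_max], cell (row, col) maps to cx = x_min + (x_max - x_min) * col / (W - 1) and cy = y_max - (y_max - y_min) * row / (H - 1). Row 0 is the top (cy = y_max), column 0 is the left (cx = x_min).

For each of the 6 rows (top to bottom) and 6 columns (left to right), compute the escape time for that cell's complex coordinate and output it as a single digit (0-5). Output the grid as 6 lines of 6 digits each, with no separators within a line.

(row=0, col=0): c = -0.7600 + 1.5000i → escape time 2
(row=0, col=1): c = -0.4380 + 1.5000i → escape time 2
(row=0, col=2): c = -0.1160 + 1.5000i → escape time 2
(row=0, col=3): c = 0.2060 + 1.5000i → escape time 2
(row=0, col=4): c = 0.5280 + 1.5000i → escape time 2
(row=0, col=5): c = 0.8500 + 1.5000i → escape time 2
(row=1, col=0): c = -0.7600 + 1.1220i → escape time 3
(row=1, col=1): c = -0.4380 + 1.1220i → escape time 4
(row=1, col=2): c = -0.1160 + 1.1220i → escape time 5
(row=1, col=3): c = 0.2060 + 1.1220i → escape time 3
(row=1, col=4): c = 0.5280 + 1.1220i → escape time 2
(row=1, col=5): c = 0.8500 + 1.1220i → escape time 2
(row=2, col=0): c = -0.7600 + 0.7440i → escape time 4
(row=2, col=1): c = -0.4380 + 0.7440i → escape time 5
(row=2, col=2): c = -0.1160 + 0.7440i → escape time 5
(row=2, col=3): c = 0.2060 + 0.7440i → escape time 5
(row=2, col=4): c = 0.5280 + 0.7440i → escape time 3
(row=2, col=5): c = 0.8500 + 0.7440i → escape time 2
(row=3, col=0): c = -0.7600 + 0.3660i → escape time 5
(row=3, col=1): c = -0.4380 + 0.3660i → escape time 5
(row=3, col=2): c = -0.1160 + 0.3660i → escape time 5
(row=3, col=3): c = 0.2060 + 0.3660i → escape time 5
(row=3, col=4): c = 0.5280 + 0.3660i → escape time 5
(row=3, col=5): c = 0.8500 + 0.3660i → escape time 3
(row=4, col=0): c = -0.7600 + -0.0120i → escape time 5
(row=4, col=1): c = -0.4380 + -0.0120i → escape time 5
(row=4, col=2): c = -0.1160 + -0.0120i → escape time 5
(row=4, col=3): c = 0.2060 + -0.0120i → escape time 5
(row=4, col=4): c = 0.5280 + -0.0120i → escape time 5
(row=4, col=5): c = 0.8500 + -0.0120i → escape time 3
(row=5, col=0): c = -0.7600 + -0.3900i → escape time 5
(row=5, col=1): c = -0.4380 + -0.3900i → escape time 5
(row=5, col=2): c = -0.1160 + -0.3900i → escape time 5
(row=5, col=3): c = 0.2060 + -0.3900i → escape time 5
(row=5, col=4): c = 0.5280 + -0.3900i → escape time 5
(row=5, col=5): c = 0.8500 + -0.3900i → escape time 3

Answer: 222222
345322
455532
555553
555553
555553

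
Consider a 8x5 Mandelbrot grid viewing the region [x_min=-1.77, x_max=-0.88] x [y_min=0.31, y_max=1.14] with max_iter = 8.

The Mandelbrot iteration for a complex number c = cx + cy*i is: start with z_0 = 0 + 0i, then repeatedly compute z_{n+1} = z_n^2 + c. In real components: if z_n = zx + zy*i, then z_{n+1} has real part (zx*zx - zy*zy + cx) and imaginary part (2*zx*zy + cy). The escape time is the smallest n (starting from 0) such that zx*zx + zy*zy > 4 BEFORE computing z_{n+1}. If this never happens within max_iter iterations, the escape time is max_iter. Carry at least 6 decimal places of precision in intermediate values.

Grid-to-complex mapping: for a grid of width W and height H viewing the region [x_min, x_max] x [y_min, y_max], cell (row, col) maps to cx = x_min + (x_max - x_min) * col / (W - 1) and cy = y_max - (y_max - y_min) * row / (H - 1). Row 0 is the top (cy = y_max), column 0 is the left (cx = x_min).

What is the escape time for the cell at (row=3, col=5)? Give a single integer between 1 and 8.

z_0 = 0 + 0i, c = -1.1343 + 0.5175i
Iter 1: z = -1.1343 + 0.5175i, |z|^2 = 1.5544
Iter 2: z = -0.1155 + -0.6565i, |z|^2 = 0.4443
Iter 3: z = -1.5519 + 0.6691i, |z|^2 = 2.8562
Iter 4: z = 0.8264 + -1.5594i, |z|^2 = 3.1147
Iter 5: z = -2.8830 + -2.0600i, |z|^2 = 12.5549
Escaped at iteration 5

Answer: 5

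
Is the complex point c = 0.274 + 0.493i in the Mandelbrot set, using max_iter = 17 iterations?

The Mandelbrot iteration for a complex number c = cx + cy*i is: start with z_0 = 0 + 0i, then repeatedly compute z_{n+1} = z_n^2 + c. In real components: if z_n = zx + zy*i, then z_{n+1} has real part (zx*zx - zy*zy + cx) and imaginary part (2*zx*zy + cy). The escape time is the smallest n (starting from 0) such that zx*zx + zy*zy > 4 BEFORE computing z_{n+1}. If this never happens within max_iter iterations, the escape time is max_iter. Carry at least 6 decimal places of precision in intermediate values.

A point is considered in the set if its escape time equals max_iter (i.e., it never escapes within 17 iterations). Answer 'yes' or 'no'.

Answer: yes

Derivation:
z_0 = 0 + 0i, c = 0.2740 + 0.4930i
Iter 1: z = 0.2740 + 0.4930i, |z|^2 = 0.3181
Iter 2: z = 0.1060 + 0.7632i, |z|^2 = 0.5937
Iter 3: z = -0.2972 + 0.6548i, |z|^2 = 0.5171
Iter 4: z = -0.0665 + 0.1038i, |z|^2 = 0.0152
Iter 5: z = 0.2676 + 0.4792i, |z|^2 = 0.3013
Iter 6: z = 0.1160 + 0.7495i, |z|^2 = 0.5752
Iter 7: z = -0.2743 + 0.6669i, |z|^2 = 0.5200
Iter 8: z = -0.0955 + 0.1271i, |z|^2 = 0.0253
Iter 9: z = 0.2670 + 0.4687i, |z|^2 = 0.2910
Iter 10: z = 0.1256 + 0.7433i, |z|^2 = 0.5682
Iter 11: z = -0.2627 + 0.6797i, |z|^2 = 0.5309
Iter 12: z = -0.1189 + 0.1360i, |z|^2 = 0.0326
Iter 13: z = 0.2697 + 0.4607i, |z|^2 = 0.2849
Iter 14: z = 0.1345 + 0.7414i, |z|^2 = 0.5678
Iter 15: z = -0.2576 + 0.6925i, |z|^2 = 0.5459
Iter 16: z = -0.1391 + 0.1362i, |z|^2 = 0.0379
Did not escape in 17 iterations → in set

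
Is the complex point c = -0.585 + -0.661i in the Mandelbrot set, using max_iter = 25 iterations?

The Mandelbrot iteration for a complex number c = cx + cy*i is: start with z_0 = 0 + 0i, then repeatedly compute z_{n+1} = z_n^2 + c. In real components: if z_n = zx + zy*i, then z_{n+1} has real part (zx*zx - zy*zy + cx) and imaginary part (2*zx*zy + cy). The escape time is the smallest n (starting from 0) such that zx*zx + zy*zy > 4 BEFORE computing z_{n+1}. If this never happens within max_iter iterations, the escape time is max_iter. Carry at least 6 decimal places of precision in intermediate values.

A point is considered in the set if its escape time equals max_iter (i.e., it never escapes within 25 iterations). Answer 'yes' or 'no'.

z_0 = 0 + 0i, c = -0.5850 + -0.6610i
Iter 1: z = -0.5850 + -0.6610i, |z|^2 = 0.7791
Iter 2: z = -0.6797 + 0.1124i, |z|^2 = 0.4746
Iter 3: z = -0.1356 + -0.8138i, |z|^2 = 0.6806
Iter 4: z = -1.2288 + -0.4402i, |z|^2 = 1.7038
Iter 5: z = 0.7311 + 0.4209i, |z|^2 = 0.7117
Iter 6: z = -0.2276 + -0.0455i, |z|^2 = 0.0539
Iter 7: z = -0.5352 + -0.6403i, |z|^2 = 0.6965
Iter 8: z = -0.7085 + 0.0244i, |z|^2 = 0.5026
Iter 9: z = -0.0836 + -0.6956i, |z|^2 = 0.4909
Iter 10: z = -1.0619 + -0.5446i, |z|^2 = 1.4243
Iter 11: z = 0.2460 + 0.4957i, |z|^2 = 0.3062
Iter 12: z = -0.7702 + -0.4171i, |z|^2 = 0.7672
Iter 13: z = -0.1658 + -0.0185i, |z|^2 = 0.0278
Iter 14: z = -0.5579 + -0.6549i, |z|^2 = 0.7401
Iter 15: z = -0.7027 + 0.0697i, |z|^2 = 0.4986
Iter 16: z = -0.0961 + -0.7589i, |z|^2 = 0.5852
Iter 17: z = -1.1517 + -0.5151i, |z|^2 = 1.5917
Iter 18: z = 0.4761 + 0.5254i, |z|^2 = 0.5027
Iter 19: z = -0.6345 + -0.1607i, |z|^2 = 0.4284
Iter 20: z = -0.2083 + -0.4570i, |z|^2 = 0.2523
Iter 21: z = -0.7505 + -0.4706i, |z|^2 = 0.7847
Iter 22: z = -0.2432 + 0.0454i, |z|^2 = 0.0612
Iter 23: z = -0.5279 + -0.6831i, |z|^2 = 0.7453
Iter 24: z = -0.7729 + 0.0602i, |z|^2 = 0.6010
Did not escape in 25 iterations → in set

Answer: yes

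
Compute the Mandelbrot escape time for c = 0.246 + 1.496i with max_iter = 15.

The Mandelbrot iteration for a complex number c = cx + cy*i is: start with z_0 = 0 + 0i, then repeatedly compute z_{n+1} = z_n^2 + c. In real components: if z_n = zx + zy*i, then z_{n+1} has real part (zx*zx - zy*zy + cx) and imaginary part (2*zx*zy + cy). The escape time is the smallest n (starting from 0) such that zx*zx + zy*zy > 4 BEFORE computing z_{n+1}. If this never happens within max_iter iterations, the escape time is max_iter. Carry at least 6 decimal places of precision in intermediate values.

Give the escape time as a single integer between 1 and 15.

Answer: 2

Derivation:
z_0 = 0 + 0i, c = 0.2460 + 1.4960i
Iter 1: z = 0.2460 + 1.4960i, |z|^2 = 2.2985
Iter 2: z = -1.9315 + 2.2320i, |z|^2 = 8.7127
Escaped at iteration 2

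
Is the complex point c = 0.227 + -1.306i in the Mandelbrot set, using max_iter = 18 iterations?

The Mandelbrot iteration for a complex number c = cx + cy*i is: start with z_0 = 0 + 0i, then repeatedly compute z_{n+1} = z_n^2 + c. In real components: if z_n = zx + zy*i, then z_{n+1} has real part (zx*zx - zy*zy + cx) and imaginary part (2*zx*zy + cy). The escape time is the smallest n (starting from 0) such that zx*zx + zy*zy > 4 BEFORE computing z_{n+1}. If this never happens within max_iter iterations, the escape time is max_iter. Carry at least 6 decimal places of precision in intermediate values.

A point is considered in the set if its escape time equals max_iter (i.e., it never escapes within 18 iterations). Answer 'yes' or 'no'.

z_0 = 0 + 0i, c = 0.2270 + -1.3060i
Iter 1: z = 0.2270 + -1.3060i, |z|^2 = 1.7572
Iter 2: z = -1.4271 + -1.8989i, |z|^2 = 5.6425
Escaped at iteration 2

Answer: no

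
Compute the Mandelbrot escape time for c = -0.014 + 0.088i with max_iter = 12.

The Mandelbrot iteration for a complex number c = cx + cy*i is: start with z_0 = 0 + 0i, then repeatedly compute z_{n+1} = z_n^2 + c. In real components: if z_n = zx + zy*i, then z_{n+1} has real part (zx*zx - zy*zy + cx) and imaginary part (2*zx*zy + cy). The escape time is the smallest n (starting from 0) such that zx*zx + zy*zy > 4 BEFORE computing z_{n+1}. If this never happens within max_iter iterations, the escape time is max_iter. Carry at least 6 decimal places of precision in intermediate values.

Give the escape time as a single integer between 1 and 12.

z_0 = 0 + 0i, c = -0.0140 + 0.0880i
Iter 1: z = -0.0140 + 0.0880i, |z|^2 = 0.0079
Iter 2: z = -0.0215 + 0.0855i, |z|^2 = 0.0078
Iter 3: z = -0.0209 + 0.0843i, |z|^2 = 0.0075
Iter 4: z = -0.0207 + 0.0845i, |z|^2 = 0.0076
Iter 5: z = -0.0207 + 0.0845i, |z|^2 = 0.0076
Iter 6: z = -0.0207 + 0.0845i, |z|^2 = 0.0076
Iter 7: z = -0.0207 + 0.0845i, |z|^2 = 0.0076
Iter 8: z = -0.0207 + 0.0845i, |z|^2 = 0.0076
Iter 9: z = -0.0207 + 0.0845i, |z|^2 = 0.0076
Iter 10: z = -0.0207 + 0.0845i, |z|^2 = 0.0076
Iter 11: z = -0.0207 + 0.0845i, |z|^2 = 0.0076

Answer: 12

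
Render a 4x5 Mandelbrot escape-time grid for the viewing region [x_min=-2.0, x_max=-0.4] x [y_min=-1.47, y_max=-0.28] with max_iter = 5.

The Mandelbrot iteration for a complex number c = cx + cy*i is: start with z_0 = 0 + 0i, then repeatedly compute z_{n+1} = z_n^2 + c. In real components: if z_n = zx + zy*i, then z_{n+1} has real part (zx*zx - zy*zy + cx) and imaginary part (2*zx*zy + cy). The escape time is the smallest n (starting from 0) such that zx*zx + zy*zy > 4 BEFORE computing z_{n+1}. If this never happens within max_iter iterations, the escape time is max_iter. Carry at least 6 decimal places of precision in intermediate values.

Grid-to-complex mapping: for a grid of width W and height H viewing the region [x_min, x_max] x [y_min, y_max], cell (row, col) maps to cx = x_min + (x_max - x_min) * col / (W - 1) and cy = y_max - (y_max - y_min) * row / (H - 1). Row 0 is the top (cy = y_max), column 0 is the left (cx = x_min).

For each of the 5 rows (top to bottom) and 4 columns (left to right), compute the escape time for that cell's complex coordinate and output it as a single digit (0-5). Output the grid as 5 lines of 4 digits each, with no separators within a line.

Answer: 1555
1355
1335
1233
1122

Derivation:
(row=0, col=0): c = -2.0000 + -0.2800i → escape time 1
(row=0, col=1): c = -1.4667 + -0.2800i → escape time 5
(row=0, col=2): c = -0.9333 + -0.2800i → escape time 5
(row=0, col=3): c = -0.4000 + -0.2800i → escape time 5
(row=1, col=0): c = -2.0000 + -0.5775i → escape time 1
(row=1, col=1): c = -1.4667 + -0.5775i → escape time 3
(row=1, col=2): c = -0.9333 + -0.5775i → escape time 5
(row=1, col=3): c = -0.4000 + -0.5775i → escape time 5
(row=2, col=0): c = -2.0000 + -0.8750i → escape time 1
(row=2, col=1): c = -1.4667 + -0.8750i → escape time 3
(row=2, col=2): c = -0.9333 + -0.8750i → escape time 3
(row=2, col=3): c = -0.4000 + -0.8750i → escape time 5
(row=3, col=0): c = -2.0000 + -1.1725i → escape time 1
(row=3, col=1): c = -1.4667 + -1.1725i → escape time 2
(row=3, col=2): c = -0.9333 + -1.1725i → escape time 3
(row=3, col=3): c = -0.4000 + -1.1725i → escape time 3
(row=4, col=0): c = -2.0000 + -1.4700i → escape time 1
(row=4, col=1): c = -1.4667 + -1.4700i → escape time 1
(row=4, col=2): c = -0.9333 + -1.4700i → escape time 2
(row=4, col=3): c = -0.4000 + -1.4700i → escape time 2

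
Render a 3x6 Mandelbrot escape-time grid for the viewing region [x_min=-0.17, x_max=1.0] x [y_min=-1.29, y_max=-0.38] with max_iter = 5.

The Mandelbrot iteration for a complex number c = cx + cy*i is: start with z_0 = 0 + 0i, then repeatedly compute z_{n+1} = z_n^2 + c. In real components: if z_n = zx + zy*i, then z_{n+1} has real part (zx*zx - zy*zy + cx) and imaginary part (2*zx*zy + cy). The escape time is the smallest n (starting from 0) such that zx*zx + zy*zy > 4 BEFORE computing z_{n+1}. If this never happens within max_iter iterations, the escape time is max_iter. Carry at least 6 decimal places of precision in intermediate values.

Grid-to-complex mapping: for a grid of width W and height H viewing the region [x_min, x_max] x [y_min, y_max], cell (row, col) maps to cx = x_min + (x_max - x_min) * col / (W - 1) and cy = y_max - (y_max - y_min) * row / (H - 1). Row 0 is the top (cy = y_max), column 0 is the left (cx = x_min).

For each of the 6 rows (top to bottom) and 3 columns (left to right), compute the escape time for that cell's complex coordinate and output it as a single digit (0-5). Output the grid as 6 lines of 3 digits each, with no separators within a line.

(row=0, col=0): c = -0.1700 + -0.3800i → escape time 5
(row=0, col=1): c = 0.4150 + -0.3800i → escape time 5
(row=0, col=2): c = 1.0000 + -0.3800i → escape time 2
(row=1, col=0): c = -0.1700 + -0.5620i → escape time 5
(row=1, col=1): c = 0.4150 + -0.5620i → escape time 5
(row=1, col=2): c = 1.0000 + -0.5620i → escape time 2
(row=2, col=0): c = -0.1700 + -0.7440i → escape time 5
(row=2, col=1): c = 0.4150 + -0.7440i → escape time 4
(row=2, col=2): c = 1.0000 + -0.7440i → escape time 2
(row=3, col=0): c = -0.1700 + -0.9260i → escape time 5
(row=3, col=1): c = 0.4150 + -0.9260i → escape time 3
(row=3, col=2): c = 1.0000 + -0.9260i → escape time 2
(row=4, col=0): c = -0.1700 + -1.1080i → escape time 5
(row=4, col=1): c = 0.4150 + -1.1080i → escape time 2
(row=4, col=2): c = 1.0000 + -1.1080i → escape time 2
(row=5, col=0): c = -0.1700 + -1.2900i → escape time 3
(row=5, col=1): c = 0.4150 + -1.2900i → escape time 2
(row=5, col=2): c = 1.0000 + -1.2900i → escape time 2

Answer: 552
552
542
532
522
322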